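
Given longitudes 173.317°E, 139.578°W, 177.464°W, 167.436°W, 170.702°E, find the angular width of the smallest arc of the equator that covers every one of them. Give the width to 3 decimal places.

49.720°

Sort the longitudes: -177.464°, -167.436°, -139.578°, +170.702°, +173.317°.
Eastward gaps between consecutive values (wrapping around): 10.028°, 27.858°, 310.280°, 2.615°, 9.219°.
Largest gap = 310.280° ⇒ minimal covering band is its complement: 360° − 310.280° = 49.720°.
Band runs from +170.702° eastward to -139.578°, crossing the antimeridian.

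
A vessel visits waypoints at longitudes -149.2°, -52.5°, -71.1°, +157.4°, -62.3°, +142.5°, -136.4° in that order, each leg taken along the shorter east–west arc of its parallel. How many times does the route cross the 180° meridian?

Leg 1: -149.2° → -52.5°, shortest Δλ = 96.7° (east) — does not cross 180°.
Leg 2: -52.5° → -71.1°, shortest Δλ = -18.6° (west) — does not cross 180°.
Leg 3: -71.1° → +157.4°, shortest Δλ = -131.5° (west) — crosses 180°.
Leg 4: +157.4° → -62.3°, shortest Δλ = 140.3° (east) — crosses 180°.
Leg 5: -62.3° → +142.5°, shortest Δλ = -155.2° (west) — crosses 180°.
Leg 6: +142.5° → -136.4°, shortest Δλ = 81.1° (east) — crosses 180°.
Total crossings: 4.

4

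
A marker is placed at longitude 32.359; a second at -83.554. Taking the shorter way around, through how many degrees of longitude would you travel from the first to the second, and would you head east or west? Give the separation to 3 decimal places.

Raw difference: -83.554 − 32.359 = -115.913°.
Normalise into (−180°, 180°]: -115.913° stays -115.913°.
Negative ⇒ the second point lies to the west; separation 115.913°.

115.913° west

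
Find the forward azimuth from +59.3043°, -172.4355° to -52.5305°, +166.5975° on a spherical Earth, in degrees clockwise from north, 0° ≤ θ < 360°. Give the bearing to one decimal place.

Δλ = 166.5975 − -172.4355 = 339.0330°; wrapped into (−180°, 180°]: -20.9670°.
θ = atan2( sin Δλ · cos φ₂ , cos φ₁ · sin φ₂ − sin φ₁ · cos φ₂ · cos Δλ )
  = atan2(-0.21768, -0.89362) = -166.310° → normalised to [0°, 360°): 193.690°.

193.7°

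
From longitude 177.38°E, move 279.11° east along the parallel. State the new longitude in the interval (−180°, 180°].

Start at +177.38°; shift +279.11° → +456.49°.
+456.49° lies outside (−180°, 180°]; subtract 360° → +96.49°.

96.49°E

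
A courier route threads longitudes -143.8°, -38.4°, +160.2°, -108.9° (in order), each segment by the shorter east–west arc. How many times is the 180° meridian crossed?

2

Leg 1: -143.8° → -38.4°, shortest Δλ = 105.4° (east) — does not cross 180°.
Leg 2: -38.4° → +160.2°, shortest Δλ = -161.4° (west) — crosses 180°.
Leg 3: +160.2° → -108.9°, shortest Δλ = 90.9° (east) — crosses 180°.
Total crossings: 2.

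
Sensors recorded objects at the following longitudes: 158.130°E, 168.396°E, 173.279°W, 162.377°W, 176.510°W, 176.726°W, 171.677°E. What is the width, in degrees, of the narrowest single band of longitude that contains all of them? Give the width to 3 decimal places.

39.493°

Sort the longitudes: -176.726°, -176.510°, -173.279°, -162.377°, +158.130°, +168.396°, +171.677°.
Eastward gaps between consecutive values (wrapping around): 0.216°, 3.231°, 10.902°, 320.507°, 10.266°, 3.281°, 11.597°.
Largest gap = 320.507° ⇒ minimal covering band is its complement: 360° − 320.507° = 39.493°.
Band runs from +158.130° eastward to -162.377°, crossing the antimeridian.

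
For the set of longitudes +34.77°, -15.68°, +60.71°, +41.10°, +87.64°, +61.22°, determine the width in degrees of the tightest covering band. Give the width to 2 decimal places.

103.32°

Sort the longitudes: -15.68°, +34.77°, +41.10°, +60.71°, +61.22°, +87.64°.
Eastward gaps between consecutive values (wrapping around): 50.45°, 6.33°, 19.61°, 0.51°, 26.42°, 256.68°.
Largest gap = 256.68° ⇒ minimal covering band is its complement: 360° − 256.68° = 103.32°.
Band runs from -15.68° eastward to +87.64°.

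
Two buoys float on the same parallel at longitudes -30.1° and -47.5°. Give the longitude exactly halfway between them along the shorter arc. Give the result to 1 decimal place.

Signed shortest Δλ from -30.1° to -47.5° is -17.4°.
Midpoint longitude = -30.1° + (-17.4°)/2 = -30.1° − 8.7° = -38.8°.

-38.8°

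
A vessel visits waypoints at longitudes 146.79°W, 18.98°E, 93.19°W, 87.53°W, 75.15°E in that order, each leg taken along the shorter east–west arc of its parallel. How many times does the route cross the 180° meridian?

Leg 1: -146.79° → +18.98°, shortest Δλ = 165.77° (east) — does not cross 180°.
Leg 2: +18.98° → -93.19°, shortest Δλ = -112.17° (west) — does not cross 180°.
Leg 3: -93.19° → -87.53°, shortest Δλ = 5.66° (east) — does not cross 180°.
Leg 4: -87.53° → +75.15°, shortest Δλ = 162.68° (east) — does not cross 180°.
Total crossings: 0.

0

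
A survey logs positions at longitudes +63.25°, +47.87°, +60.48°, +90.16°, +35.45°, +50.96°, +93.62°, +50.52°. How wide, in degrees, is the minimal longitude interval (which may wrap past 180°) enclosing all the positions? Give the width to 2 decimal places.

Sort the longitudes: +35.45°, +47.87°, +50.52°, +50.96°, +60.48°, +63.25°, +90.16°, +93.62°.
Eastward gaps between consecutive values (wrapping around): 12.42°, 2.65°, 0.44°, 9.52°, 2.77°, 26.91°, 3.46°, 301.83°.
Largest gap = 301.83° ⇒ minimal covering band is its complement: 360° − 301.83° = 58.17°.
Band runs from +35.45° eastward to +93.62°.

58.17°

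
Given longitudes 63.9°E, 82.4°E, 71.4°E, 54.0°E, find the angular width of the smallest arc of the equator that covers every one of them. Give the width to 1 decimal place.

28.4°

Sort the longitudes: +54.0°, +63.9°, +71.4°, +82.4°.
Eastward gaps between consecutive values (wrapping around): 9.9°, 7.5°, 11.0°, 331.6°.
Largest gap = 331.6° ⇒ minimal covering band is its complement: 360° − 331.6° = 28.4°.
Band runs from +54.0° eastward to +82.4°.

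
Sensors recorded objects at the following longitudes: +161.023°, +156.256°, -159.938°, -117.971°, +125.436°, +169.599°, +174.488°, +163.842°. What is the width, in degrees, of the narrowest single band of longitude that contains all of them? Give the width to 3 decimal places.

116.593°

Sort the longitudes: -159.938°, -117.971°, +125.436°, +156.256°, +161.023°, +163.842°, +169.599°, +174.488°.
Eastward gaps between consecutive values (wrapping around): 41.967°, 243.407°, 30.820°, 4.767°, 2.819°, 5.757°, 4.889°, 25.574°.
Largest gap = 243.407° ⇒ minimal covering band is its complement: 360° − 243.407° = 116.593°.
Band runs from +125.436° eastward to -117.971°, crossing the antimeridian.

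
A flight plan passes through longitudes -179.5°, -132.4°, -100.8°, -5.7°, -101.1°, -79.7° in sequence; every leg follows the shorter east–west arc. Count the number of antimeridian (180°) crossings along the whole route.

0

Leg 1: -179.5° → -132.4°, shortest Δλ = 47.1° (east) — does not cross 180°.
Leg 2: -132.4° → -100.8°, shortest Δλ = 31.6° (east) — does not cross 180°.
Leg 3: -100.8° → -5.7°, shortest Δλ = 95.1° (east) — does not cross 180°.
Leg 4: -5.7° → -101.1°, shortest Δλ = -95.4° (west) — does not cross 180°.
Leg 5: -101.1° → -79.7°, shortest Δλ = 21.4° (east) — does not cross 180°.
Total crossings: 0.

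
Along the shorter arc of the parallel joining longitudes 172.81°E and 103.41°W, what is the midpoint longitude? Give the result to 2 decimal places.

Signed shortest Δλ from +172.81° to -103.41° is +83.78°.
Midpoint longitude = +172.81° + (+83.78°)/2 = +172.81° + 41.89° = +214.70°.
Normalise into (−180°, 180°]: -145.30°.
(The naïve average (+172.81 + -103.41)/2 = 34.7° is on the wrong side of the globe.)

145.30°W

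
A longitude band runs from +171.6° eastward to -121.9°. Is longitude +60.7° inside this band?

Band width going east from +171.6° to -121.9°: ((-121.9 − 171.6) mod 360) = 66.5°.
Offset of +60.7° east of the west edge: ((60.7 − 171.6) mod 360) = 249.1°.
249.1° > 66.5° ⇒ outside.

No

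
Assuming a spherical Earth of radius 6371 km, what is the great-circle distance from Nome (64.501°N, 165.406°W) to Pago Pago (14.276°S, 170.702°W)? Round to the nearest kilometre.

Δλ = -170.702 − -165.406 = -5.296°.
Δφ = -14.276 − 64.501 = -78.777°.
a = sin²(Δφ/2) + cos φ₁ · cos φ₂ · sin²(Δλ/2) = 0.403576.
c = 2·atan2(√a, √(1−a)) = 1.37673 rad → d = 6371·c ≈ 8771.17 km.

8771 km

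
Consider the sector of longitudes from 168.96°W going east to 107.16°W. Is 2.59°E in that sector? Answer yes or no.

Band width going east from -168.96° to -107.16°: ((-107.16 − -168.96) mod 360) = 61.80°.
Offset of +2.59° east of the west edge: ((2.59 − -168.96) mod 360) = 171.55°.
171.55° > 61.80° ⇒ outside.

No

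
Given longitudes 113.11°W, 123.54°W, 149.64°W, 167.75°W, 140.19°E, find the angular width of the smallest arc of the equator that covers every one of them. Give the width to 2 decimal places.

106.70°

Sort the longitudes: -167.75°, -149.64°, -123.54°, -113.11°, +140.19°.
Eastward gaps between consecutive values (wrapping around): 18.11°, 26.10°, 10.43°, 253.30°, 52.06°.
Largest gap = 253.30° ⇒ minimal covering band is its complement: 360° − 253.30° = 106.70°.
Band runs from +140.19° eastward to -113.11°, crossing the antimeridian.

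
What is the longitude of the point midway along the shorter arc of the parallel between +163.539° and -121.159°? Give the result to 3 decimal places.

Signed shortest Δλ from +163.539° to -121.159° is +75.302°.
Midpoint longitude = +163.539° + (+75.302°)/2 = +163.539° + 37.651° = +201.190°.
Normalise into (−180°, 180°]: -158.810°.
(The naïve average (+163.539 + -121.159)/2 = 21.19° is on the wrong side of the globe.)

-158.810°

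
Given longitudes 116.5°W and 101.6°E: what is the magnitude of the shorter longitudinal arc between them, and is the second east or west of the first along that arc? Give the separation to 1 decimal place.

141.9° west

Raw difference: 101.6 − -116.5 = 218.1°.
Normalise into (−180°, 180°]: 218.1° − 360° = -141.9°.
Negative ⇒ the second point lies to the west; separation 141.9°.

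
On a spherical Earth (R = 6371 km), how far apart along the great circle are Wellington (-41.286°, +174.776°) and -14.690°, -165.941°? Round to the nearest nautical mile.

Δλ = -165.941 − 174.776 = -340.717°; wrapped into (−180°, 180°]: 19.283°.
Δφ = -14.690 − -41.286 = 26.596°.
a = sin²(Δφ/2) + cos φ₁ · cos φ₂ · sin²(Δλ/2) = 0.073296.
c = 2·atan2(√a, √(1−a)) = 0.54831 rad → d = 6371·c ≈ 3493.27 km ≈ 1886.21 nmi.

1886 nmi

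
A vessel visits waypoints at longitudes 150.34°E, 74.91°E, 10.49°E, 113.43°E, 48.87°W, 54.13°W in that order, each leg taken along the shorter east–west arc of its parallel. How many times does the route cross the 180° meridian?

0

Leg 1: +150.34° → +74.91°, shortest Δλ = -75.43° (west) — does not cross 180°.
Leg 2: +74.91° → +10.49°, shortest Δλ = -64.42° (west) — does not cross 180°.
Leg 3: +10.49° → +113.43°, shortest Δλ = 102.94° (east) — does not cross 180°.
Leg 4: +113.43° → -48.87°, shortest Δλ = -162.3° (west) — does not cross 180°.
Leg 5: -48.87° → -54.13°, shortest Δλ = -5.26° (west) — does not cross 180°.
Total crossings: 0.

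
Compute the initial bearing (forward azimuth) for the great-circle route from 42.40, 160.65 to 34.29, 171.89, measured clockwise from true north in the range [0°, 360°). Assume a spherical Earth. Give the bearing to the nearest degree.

Δλ = 171.89 − 160.65 = 11.24°.
θ = atan2( sin Δλ · cos φ₂ , cos φ₁ · sin φ₂ − sin φ₁ · cos φ₂ · cos Δλ )
  = atan2(0.16104, -0.13039) = 128.996° → normalised to [0°, 360°): 128.996°.

129°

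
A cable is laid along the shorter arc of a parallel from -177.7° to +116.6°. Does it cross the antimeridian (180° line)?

Yes

Naïve |116.6 − -177.7| = 294.3° > 180°, so the shorter arc goes the other way round — across 180°.
Signed shortest Δλ = ((116.6 − -177.7 + 180) mod 360) − 180 = -65.7°.
Going west by 65.7° from -177.7° passes through 180° before reaching +116.6°.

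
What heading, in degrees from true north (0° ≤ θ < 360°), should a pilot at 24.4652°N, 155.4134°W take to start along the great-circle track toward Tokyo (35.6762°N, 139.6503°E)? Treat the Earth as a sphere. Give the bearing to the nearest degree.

Δλ = 139.6503 − -155.4134 = 295.0637°; wrapped into (−180°, 180°]: -64.9363°.
θ = atan2( sin Δλ · cos φ₂ , cos φ₁ · sin φ₂ − sin φ₁ · cos φ₂ · cos Δλ )
  = atan2(-0.73584, 0.38832) = -62.178° → normalised to [0°, 360°): 297.822°.

298°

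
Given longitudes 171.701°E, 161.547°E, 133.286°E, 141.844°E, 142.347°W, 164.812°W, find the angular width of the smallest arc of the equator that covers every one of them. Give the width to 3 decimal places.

Sort the longitudes: -164.812°, -142.347°, +133.286°, +141.844°, +161.547°, +171.701°.
Eastward gaps between consecutive values (wrapping around): 22.465°, 275.633°, 8.558°, 19.703°, 10.154°, 23.487°.
Largest gap = 275.633° ⇒ minimal covering band is its complement: 360° − 275.633° = 84.367°.
Band runs from +133.286° eastward to -142.347°, crossing the antimeridian.

84.367°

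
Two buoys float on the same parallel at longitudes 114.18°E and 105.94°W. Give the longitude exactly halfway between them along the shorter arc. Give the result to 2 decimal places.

Signed shortest Δλ from +114.18° to -105.94° is +139.88°.
Midpoint longitude = +114.18° + (+139.88°)/2 = +114.18° + 69.94° = +184.12°.
Normalise into (−180°, 180°]: -175.88°.
(The naïve average (+114.18 + -105.94)/2 = 4.12° is on the wrong side of the globe.)

175.88°W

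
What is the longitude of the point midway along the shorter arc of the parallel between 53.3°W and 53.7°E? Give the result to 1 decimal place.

0.2°E

Signed shortest Δλ from -53.3° to +53.7° is +107.0°.
Midpoint longitude = -53.3° + (+107.0°)/2 = -53.3° + 53.5° = +0.2°.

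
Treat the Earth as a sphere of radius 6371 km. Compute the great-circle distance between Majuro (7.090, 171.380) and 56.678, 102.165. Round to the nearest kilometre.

8089 km

Δλ = 102.165 − 171.380 = -69.215°.
Δφ = 56.678 − 7.090 = 49.588°.
a = sin²(Δφ/2) + cos φ₁ · cos φ₂ · sin²(Δλ/2) = 0.351707.
c = 2·atan2(√a, √(1−a)) = 1.26968 rad → d = 6371·c ≈ 8089.13 km.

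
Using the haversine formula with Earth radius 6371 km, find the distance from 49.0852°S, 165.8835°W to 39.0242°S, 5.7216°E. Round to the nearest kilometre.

10183 km

Δλ = 5.7216 − -165.8835 = 171.6051°.
Δφ = -39.0242 − -49.0852 = 10.0610°.
a = sin²(Δφ/2) + cos φ₁ · cos φ₂ · sin²(Δλ/2) = 0.513770.
c = 2·atan2(√a, √(1−a)) = 1.59834 rad → d = 6371·c ≈ 10183.02 km.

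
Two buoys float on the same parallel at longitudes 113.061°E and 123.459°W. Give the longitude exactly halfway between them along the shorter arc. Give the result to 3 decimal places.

Signed shortest Δλ from +113.061° to -123.459° is +123.480°.
Midpoint longitude = +113.061° + (+123.480°)/2 = +113.061° + 61.740° = +174.801°.
(The naïve average (+113.061 + -123.459)/2 = -5.199° is on the wrong side of the globe.)

174.801°E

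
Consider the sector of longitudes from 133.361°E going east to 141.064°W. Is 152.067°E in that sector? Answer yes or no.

Band width going east from +133.361° to -141.064°: ((-141.064 − 133.361) mod 360) = 85.575°.
Offset of +152.067° east of the west edge: ((152.067 − 133.361) mod 360) = 18.706°.
18.706° ≤ 85.575° ⇒ inside.

Yes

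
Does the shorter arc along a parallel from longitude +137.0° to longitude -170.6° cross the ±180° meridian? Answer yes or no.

Yes

Naïve |-170.6 − 137.0| = 307.6° > 180°, so the shorter arc goes the other way round — across 180°.
Signed shortest Δλ = ((-170.6 − 137.0 + 180) mod 360) − 180 = 52.4°.
Going east by 52.4° from +137.0° passes through 180° before reaching -170.6°.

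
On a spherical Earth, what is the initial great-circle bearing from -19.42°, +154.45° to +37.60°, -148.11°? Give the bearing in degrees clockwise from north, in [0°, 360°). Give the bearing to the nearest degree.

43°

Δλ = -148.11 − 154.45 = -302.56°; wrapped into (−180°, 180°]: 57.44°.
θ = atan2( sin Δλ · cos φ₂ , cos φ₁ · sin φ₂ − sin φ₁ · cos φ₂ · cos Δλ )
  = atan2(0.66776, 0.71720) = 42.956° → normalised to [0°, 360°): 42.956°.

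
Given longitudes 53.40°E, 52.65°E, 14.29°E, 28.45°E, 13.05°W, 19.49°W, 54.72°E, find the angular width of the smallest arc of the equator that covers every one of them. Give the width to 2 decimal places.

Sort the longitudes: -19.49°, -13.05°, +14.29°, +28.45°, +52.65°, +53.40°, +54.72°.
Eastward gaps between consecutive values (wrapping around): 6.44°, 27.34°, 14.16°, 24.20°, 0.75°, 1.32°, 285.79°.
Largest gap = 285.79° ⇒ minimal covering band is its complement: 360° − 285.79° = 74.21°.
Band runs from -19.49° eastward to +54.72°.

74.21°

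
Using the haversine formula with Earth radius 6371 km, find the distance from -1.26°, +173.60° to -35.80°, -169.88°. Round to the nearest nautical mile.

2269 nmi

Δλ = -169.88 − 173.60 = -343.48°; wrapped into (−180°, 180°]: 16.52°.
Δφ = -35.80 − -1.26 = -34.54°.
a = sin²(Δφ/2) + cos φ₁ · cos φ₂ · sin²(Δλ/2) = 0.104871.
c = 2·atan2(√a, √(1−a)) = 0.65957 rad → d = 6371·c ≈ 4202.09 km ≈ 2268.95 nmi.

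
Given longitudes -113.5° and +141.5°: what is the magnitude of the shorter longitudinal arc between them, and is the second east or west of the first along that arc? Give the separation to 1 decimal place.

105.0° west

Raw difference: 141.5 − -113.5 = 255.0°.
Normalise into (−180°, 180°]: 255.0° − 360° = -105.0°.
Negative ⇒ the second point lies to the west; separation 105.0°.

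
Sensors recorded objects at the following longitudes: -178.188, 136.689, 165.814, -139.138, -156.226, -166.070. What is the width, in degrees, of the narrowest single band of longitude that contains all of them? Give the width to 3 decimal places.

84.173°

Sort the longitudes: -178.188°, -166.070°, -156.226°, -139.138°, +136.689°, +165.814°.
Eastward gaps between consecutive values (wrapping around): 12.118°, 9.844°, 17.088°, 275.827°, 29.125°, 15.998°.
Largest gap = 275.827° ⇒ minimal covering band is its complement: 360° − 275.827° = 84.173°.
Band runs from +136.689° eastward to -139.138°, crossing the antimeridian.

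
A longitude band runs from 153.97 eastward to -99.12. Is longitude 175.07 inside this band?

Yes

Band width going east from +153.97° to -99.12°: ((-99.12 − 153.97) mod 360) = 106.91°.
Offset of +175.07° east of the west edge: ((175.07 − 153.97) mod 360) = 21.10°.
21.10° ≤ 106.91° ⇒ inside.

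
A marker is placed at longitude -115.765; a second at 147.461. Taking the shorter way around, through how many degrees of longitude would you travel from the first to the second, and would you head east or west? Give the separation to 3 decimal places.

96.774° west

Raw difference: 147.461 − -115.765 = 263.226°.
Normalise into (−180°, 180°]: 263.226° − 360° = -96.774°.
Negative ⇒ the second point lies to the west; separation 96.774°.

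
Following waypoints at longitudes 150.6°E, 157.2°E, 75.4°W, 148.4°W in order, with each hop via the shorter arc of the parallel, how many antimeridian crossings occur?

1

Leg 1: +150.6° → +157.2°, shortest Δλ = 6.6° (east) — does not cross 180°.
Leg 2: +157.2° → -75.4°, shortest Δλ = 127.4° (east) — crosses 180°.
Leg 3: -75.4° → -148.4°, shortest Δλ = -73.0° (west) — does not cross 180°.
Total crossings: 1.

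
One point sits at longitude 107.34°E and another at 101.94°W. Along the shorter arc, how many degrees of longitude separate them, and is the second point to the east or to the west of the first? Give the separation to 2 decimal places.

150.72° east

Raw difference: -101.94 − 107.34 = -209.28°.
Normalise into (−180°, 180°]: -209.28° + 360° = 150.72°.
Positive ⇒ the second point lies to the east; separation 150.72°.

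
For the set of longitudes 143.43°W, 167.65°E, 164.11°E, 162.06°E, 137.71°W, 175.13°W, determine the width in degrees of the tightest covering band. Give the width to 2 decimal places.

Sort the longitudes: -175.13°, -143.43°, -137.71°, +162.06°, +164.11°, +167.65°.
Eastward gaps between consecutive values (wrapping around): 31.70°, 5.72°, 299.77°, 2.05°, 3.54°, 17.22°.
Largest gap = 299.77° ⇒ minimal covering band is its complement: 360° − 299.77° = 60.23°.
Band runs from +162.06° eastward to -137.71°, crossing the antimeridian.

60.23°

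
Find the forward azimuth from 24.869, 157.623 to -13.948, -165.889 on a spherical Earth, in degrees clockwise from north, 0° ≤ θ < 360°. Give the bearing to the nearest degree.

133°

Δλ = -165.889 − 157.623 = -323.512°; wrapped into (−180°, 180°]: 36.488°.
θ = atan2( sin Δλ · cos φ₂ , cos φ₁ · sin φ₂ − sin φ₁ · cos φ₂ · cos Δλ )
  = atan2(0.57712, -0.54683) = 133.456° → normalised to [0°, 360°): 133.456°.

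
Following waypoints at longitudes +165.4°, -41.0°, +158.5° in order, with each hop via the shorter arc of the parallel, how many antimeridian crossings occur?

2

Leg 1: +165.4° → -41.0°, shortest Δλ = 153.6° (east) — crosses 180°.
Leg 2: -41.0° → +158.5°, shortest Δλ = -160.5° (west) — crosses 180°.
Total crossings: 2.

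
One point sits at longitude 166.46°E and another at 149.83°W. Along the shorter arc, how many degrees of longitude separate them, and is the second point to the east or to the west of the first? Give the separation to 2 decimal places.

Raw difference: -149.83 − 166.46 = -316.29°.
Normalise into (−180°, 180°]: -316.29° + 360° = 43.71°.
Positive ⇒ the second point lies to the east; separation 43.71°.

43.71° east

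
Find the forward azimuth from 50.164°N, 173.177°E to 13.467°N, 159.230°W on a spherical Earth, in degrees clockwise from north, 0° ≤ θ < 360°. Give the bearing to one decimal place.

138.7°

Δλ = -159.230 − 173.177 = -332.407°; wrapped into (−180°, 180°]: 27.593°.
θ = atan2( sin Δλ · cos φ₂ , cos φ₁ · sin φ₂ − sin φ₁ · cos φ₂ · cos Δλ )
  = atan2(0.45045, -0.51265) = 138.695° → normalised to [0°, 360°): 138.695°.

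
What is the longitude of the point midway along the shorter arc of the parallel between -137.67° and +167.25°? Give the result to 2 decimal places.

-165.21°

Signed shortest Δλ from -137.67° to +167.25° is -55.08°.
Midpoint longitude = -137.67° + (-55.08°)/2 = -137.67° − 27.54° = -165.21°.
(The naïve average (-137.67 + +167.25)/2 = 14.79° is on the wrong side of the globe.)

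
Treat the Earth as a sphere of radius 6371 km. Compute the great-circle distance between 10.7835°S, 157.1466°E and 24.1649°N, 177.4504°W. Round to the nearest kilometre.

4766 km

Δλ = -177.4504 − 157.1466 = -334.5970°; wrapped into (−180°, 180°]: 25.4030°.
Δφ = 24.1649 − -10.7835 = 34.9484°.
a = sin²(Δφ/2) + cos φ₁ · cos φ₂ · sin²(Δλ/2) = 0.133494.
c = 2·atan2(√a, √(1−a)) = 0.74806 rad → d = 6371·c ≈ 4765.88 km.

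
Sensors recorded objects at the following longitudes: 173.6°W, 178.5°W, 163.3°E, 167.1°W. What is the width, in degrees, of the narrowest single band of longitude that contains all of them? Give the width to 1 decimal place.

29.6°

Sort the longitudes: -178.5°, -173.6°, -167.1°, +163.3°.
Eastward gaps between consecutive values (wrapping around): 4.9°, 6.5°, 330.4°, 18.2°.
Largest gap = 330.4° ⇒ minimal covering band is its complement: 360° − 330.4° = 29.6°.
Band runs from +163.3° eastward to -167.1°, crossing the antimeridian.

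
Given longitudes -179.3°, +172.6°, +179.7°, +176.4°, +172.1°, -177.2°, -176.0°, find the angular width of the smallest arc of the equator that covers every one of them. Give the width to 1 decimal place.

Sort the longitudes: -179.3°, -177.2°, -176.0°, +172.1°, +172.6°, +176.4°, +179.7°.
Eastward gaps between consecutive values (wrapping around): 2.1°, 1.2°, 348.1°, 0.5°, 3.8°, 3.3°, 1.0°.
Largest gap = 348.1° ⇒ minimal covering band is its complement: 360° − 348.1° = 11.9°.
Band runs from +172.1° eastward to -176.0°, crossing the antimeridian.

11.9°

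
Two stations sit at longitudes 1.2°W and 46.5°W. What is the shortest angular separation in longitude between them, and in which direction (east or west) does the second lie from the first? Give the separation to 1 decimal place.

Raw difference: -46.5 − -1.2 = -45.3°.
Normalise into (−180°, 180°]: -45.3° stays -45.3°.
Negative ⇒ the second point lies to the west; separation 45.3°.

45.3° west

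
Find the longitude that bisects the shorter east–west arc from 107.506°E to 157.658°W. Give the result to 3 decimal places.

Signed shortest Δλ from +107.506° to -157.658° is +94.836°.
Midpoint longitude = +107.506° + (+94.836°)/2 = +107.506° + 47.418° = +154.924°.
(The naïve average (+107.506 + -157.658)/2 = -25.076° is on the wrong side of the globe.)

154.924°E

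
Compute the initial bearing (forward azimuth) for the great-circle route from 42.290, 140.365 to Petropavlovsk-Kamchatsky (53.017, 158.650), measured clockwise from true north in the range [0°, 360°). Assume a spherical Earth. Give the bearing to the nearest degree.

42°

Δλ = 158.650 − 140.365 = 18.285°.
θ = atan2( sin Δλ · cos φ₂ , cos φ₁ · sin φ₂ − sin φ₁ · cos φ₂ · cos Δλ )
  = atan2(0.18874, 0.20657) = 42.418° → normalised to [0°, 360°): 42.418°.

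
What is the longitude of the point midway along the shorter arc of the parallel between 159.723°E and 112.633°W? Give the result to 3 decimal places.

156.455°W

Signed shortest Δλ from +159.723° to -112.633° is +87.644°.
Midpoint longitude = +159.723° + (+87.644°)/2 = +159.723° + 43.822° = +203.545°.
Normalise into (−180°, 180°]: -156.455°.
(The naïve average (+159.723 + -112.633)/2 = 23.545° is on the wrong side of the globe.)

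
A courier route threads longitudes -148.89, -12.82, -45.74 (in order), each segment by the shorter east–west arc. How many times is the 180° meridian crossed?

Leg 1: -148.89° → -12.82°, shortest Δλ = 136.07° (east) — does not cross 180°.
Leg 2: -12.82° → -45.74°, shortest Δλ = -32.92° (west) — does not cross 180°.
Total crossings: 0.

0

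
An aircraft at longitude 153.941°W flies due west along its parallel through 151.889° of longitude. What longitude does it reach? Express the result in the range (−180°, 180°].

54.170°E

Start at -153.941°; shift −151.889° → -305.830°.
-305.830° lies outside (−180°, 180°]; add 360° → +54.170°.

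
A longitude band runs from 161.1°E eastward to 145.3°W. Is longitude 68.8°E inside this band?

No

Band width going east from +161.1° to -145.3°: ((-145.3 − 161.1) mod 360) = 53.6°.
Offset of +68.8° east of the west edge: ((68.8 − 161.1) mod 360) = 267.7°.
267.7° > 53.6° ⇒ outside.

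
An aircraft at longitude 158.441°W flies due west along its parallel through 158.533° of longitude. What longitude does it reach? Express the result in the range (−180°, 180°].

Start at -158.441°; shift −158.533° → -316.974°.
-316.974° lies outside (−180°, 180°]; add 360° → +43.026°.

43.026°E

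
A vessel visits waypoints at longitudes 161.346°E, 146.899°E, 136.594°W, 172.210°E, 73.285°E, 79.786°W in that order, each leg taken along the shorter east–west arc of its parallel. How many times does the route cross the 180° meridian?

2

Leg 1: +161.346° → +146.899°, shortest Δλ = -14.447° (west) — does not cross 180°.
Leg 2: +146.899° → -136.594°, shortest Δλ = 76.507° (east) — crosses 180°.
Leg 3: -136.594° → +172.210°, shortest Δλ = -51.196° (west) — crosses 180°.
Leg 4: +172.210° → +73.285°, shortest Δλ = -98.925° (west) — does not cross 180°.
Leg 5: +73.285° → -79.786°, shortest Δλ = -153.071° (west) — does not cross 180°.
Total crossings: 2.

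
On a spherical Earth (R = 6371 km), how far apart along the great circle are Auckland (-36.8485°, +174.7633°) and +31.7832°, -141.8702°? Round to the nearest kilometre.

Δλ = -141.8702 − 174.7633 = -316.6335°; wrapped into (−180°, 180°]: 43.3665°.
Δφ = 31.7832 − -36.8485 = 68.6317°.
a = sin²(Δφ/2) + cos φ₁ · cos φ₂ · sin²(Δλ/2) = 0.410678.
c = 2·atan2(√a, √(1−a)) = 1.39119 rad → d = 6371·c ≈ 8863.27 km.

8863 km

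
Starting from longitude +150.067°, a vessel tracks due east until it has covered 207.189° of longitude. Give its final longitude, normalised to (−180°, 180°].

-2.744°

Start at +150.067°; shift +207.189° → +357.256°.
+357.256° lies outside (−180°, 180°]; subtract 360° → -2.744°.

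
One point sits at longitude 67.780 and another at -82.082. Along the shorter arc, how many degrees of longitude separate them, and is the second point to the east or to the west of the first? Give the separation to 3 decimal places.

Raw difference: -82.082 − 67.780 = -149.862°.
Normalise into (−180°, 180°]: -149.862° stays -149.862°.
Negative ⇒ the second point lies to the west; separation 149.862°.

149.862° west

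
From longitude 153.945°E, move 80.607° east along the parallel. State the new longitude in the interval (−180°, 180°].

Start at +153.945°; shift +80.607° → +234.552°.
+234.552° lies outside (−180°, 180°]; subtract 360° → -125.448°.

125.448°W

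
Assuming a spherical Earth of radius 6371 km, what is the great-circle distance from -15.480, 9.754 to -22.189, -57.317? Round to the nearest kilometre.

Δλ = -57.317 − 9.754 = -67.071°.
Δφ = -22.189 − -15.480 = -6.709°.
a = sin²(Δφ/2) + cos φ₁ · cos φ₂ · sin²(Δλ/2) = 0.275774.
c = 2·atan2(√a, √(1−a)) = 1.10576 rad → d = 6371·c ≈ 7044.83 km.

7045 km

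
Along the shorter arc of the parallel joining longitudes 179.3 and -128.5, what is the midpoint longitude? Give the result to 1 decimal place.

-154.6°

Signed shortest Δλ from +179.3° to -128.5° is +52.2°.
Midpoint longitude = +179.3° + (+52.2°)/2 = +179.3° + 26.1° = +205.4°.
Normalise into (−180°, 180°]: -154.6°.
(The naïve average (+179.3 + -128.5)/2 = 25.4° is on the wrong side of the globe.)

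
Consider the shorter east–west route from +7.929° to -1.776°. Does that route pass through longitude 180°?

Signed shortest Δλ = ((-1.776 − 7.929 + 180) mod 360) − 180 = -9.705°.
Going west by 9.705° from +7.929° reaches -1.776° without touching 180°.

No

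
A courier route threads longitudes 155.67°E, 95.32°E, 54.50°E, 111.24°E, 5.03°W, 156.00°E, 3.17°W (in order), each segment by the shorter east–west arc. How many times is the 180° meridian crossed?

Leg 1: +155.67° → +95.32°, shortest Δλ = -60.35° (west) — does not cross 180°.
Leg 2: +95.32° → +54.50°, shortest Δλ = -40.82° (west) — does not cross 180°.
Leg 3: +54.50° → +111.24°, shortest Δλ = 56.74° (east) — does not cross 180°.
Leg 4: +111.24° → -5.03°, shortest Δλ = -116.27° (west) — does not cross 180°.
Leg 5: -5.03° → +156.00°, shortest Δλ = 161.03° (east) — does not cross 180°.
Leg 6: +156.00° → -3.17°, shortest Δλ = -159.17° (west) — does not cross 180°.
Total crossings: 0.

0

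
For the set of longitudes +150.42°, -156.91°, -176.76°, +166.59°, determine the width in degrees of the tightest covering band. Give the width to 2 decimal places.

Sort the longitudes: -176.76°, -156.91°, +150.42°, +166.59°.
Eastward gaps between consecutive values (wrapping around): 19.85°, 307.33°, 16.17°, 16.65°.
Largest gap = 307.33° ⇒ minimal covering band is its complement: 360° − 307.33° = 52.67°.
Band runs from +150.42° eastward to -156.91°, crossing the antimeridian.

52.67°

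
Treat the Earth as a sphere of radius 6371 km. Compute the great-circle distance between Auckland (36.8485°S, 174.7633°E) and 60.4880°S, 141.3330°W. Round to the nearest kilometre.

Δλ = -141.3330 − 174.7633 = -316.0963°; wrapped into (−180°, 180°]: 43.9037°.
Δφ = -60.4880 − -36.8485 = -23.6395°.
a = sin²(Δφ/2) + cos φ₁ · cos φ₂ · sin²(Δλ/2) = 0.097044.
c = 2·atan2(√a, √(1−a)) = 0.63358 rad → d = 6371·c ≈ 4036.56 km.

4037 km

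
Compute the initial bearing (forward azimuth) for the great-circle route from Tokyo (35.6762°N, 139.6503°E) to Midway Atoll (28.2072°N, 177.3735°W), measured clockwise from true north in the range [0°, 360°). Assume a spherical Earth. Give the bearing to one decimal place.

89.2°

Δλ = -177.3735 − 139.6503 = -317.0238°; wrapped into (−180°, 180°]: 42.9762°.
θ = atan2( sin Δλ · cos φ₂ , cos φ₁ · sin φ₂ − sin φ₁ · cos φ₂ · cos Δλ )
  = atan2(0.60074, 0.00793) = 89.243° → normalised to [0°, 360°): 89.243°.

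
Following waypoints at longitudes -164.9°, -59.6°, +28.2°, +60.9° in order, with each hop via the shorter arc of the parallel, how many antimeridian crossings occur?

0

Leg 1: -164.9° → -59.6°, shortest Δλ = 105.3° (east) — does not cross 180°.
Leg 2: -59.6° → +28.2°, shortest Δλ = 87.8° (east) — does not cross 180°.
Leg 3: +28.2° → +60.9°, shortest Δλ = 32.7° (east) — does not cross 180°.
Total crossings: 0.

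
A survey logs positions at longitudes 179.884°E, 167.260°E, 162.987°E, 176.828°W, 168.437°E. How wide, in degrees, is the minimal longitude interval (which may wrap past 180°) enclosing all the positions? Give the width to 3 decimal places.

20.185°

Sort the longitudes: -176.828°, +162.987°, +167.260°, +168.437°, +179.884°.
Eastward gaps between consecutive values (wrapping around): 339.815°, 4.273°, 1.177°, 11.447°, 3.288°.
Largest gap = 339.815° ⇒ minimal covering band is its complement: 360° − 339.815° = 20.185°.
Band runs from +162.987° eastward to -176.828°, crossing the antimeridian.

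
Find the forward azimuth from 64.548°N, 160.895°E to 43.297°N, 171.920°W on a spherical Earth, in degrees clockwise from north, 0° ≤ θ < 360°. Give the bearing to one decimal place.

Δλ = -171.920 − 160.895 = -332.815°; wrapped into (−180°, 180°]: 27.185°.
θ = atan2( sin Δλ · cos φ₂ , cos φ₁ · sin φ₂ − sin φ₁ · cos φ₂ · cos Δλ )
  = atan2(0.33251, -0.28986) = 131.080° → normalised to [0°, 360°): 131.080°.

131.1°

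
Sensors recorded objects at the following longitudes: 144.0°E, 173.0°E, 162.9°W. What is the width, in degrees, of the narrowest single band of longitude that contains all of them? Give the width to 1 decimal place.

Sort the longitudes: -162.9°, +144.0°, +173.0°.
Eastward gaps between consecutive values (wrapping around): 306.9°, 29.0°, 24.1°.
Largest gap = 306.9° ⇒ minimal covering band is its complement: 360° − 306.9° = 53.1°.
Band runs from +144.0° eastward to -162.9°, crossing the antimeridian.

53.1°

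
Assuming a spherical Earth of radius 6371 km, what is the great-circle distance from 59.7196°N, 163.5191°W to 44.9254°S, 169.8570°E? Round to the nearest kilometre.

11887 km

Δλ = 169.8570 − -163.5191 = 333.3761°; wrapped into (−180°, 180°]: -26.6239°.
Δφ = -44.9254 − 59.7196 = -104.6450°.
a = sin²(Δφ/2) + cos φ₁ · cos φ₂ · sin²(Δλ/2) = 0.645342.
c = 2·atan2(√a, √(1−a)) = 1.86574 rad → d = 6371·c ≈ 11886.62 km.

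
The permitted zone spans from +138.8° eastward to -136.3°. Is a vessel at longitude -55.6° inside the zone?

No

Band width going east from +138.8° to -136.3°: ((-136.3 − 138.8) mod 360) = 84.9°.
Offset of -55.6° east of the west edge: ((-55.6 − 138.8) mod 360) = 165.6°.
165.6° > 84.9° ⇒ outside.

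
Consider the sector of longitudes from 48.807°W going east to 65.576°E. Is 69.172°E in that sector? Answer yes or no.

Band width going east from -48.807° to +65.576°: ((65.576 − -48.807) mod 360) = 114.383°.
Offset of +69.172° east of the west edge: ((69.172 − -48.807) mod 360) = 117.979°.
117.979° > 114.383° ⇒ outside.

No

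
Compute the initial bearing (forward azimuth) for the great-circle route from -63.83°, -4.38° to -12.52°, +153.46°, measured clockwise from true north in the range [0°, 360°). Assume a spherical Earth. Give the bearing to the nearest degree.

158°

Δλ = 153.46 − -4.38 = 157.84°.
θ = atan2( sin Δλ · cos φ₂ , cos φ₁ · sin φ₂ − sin φ₁ · cos φ₂ · cos Δλ )
  = atan2(0.36822, -0.90704) = 157.905° → normalised to [0°, 360°): 157.905°.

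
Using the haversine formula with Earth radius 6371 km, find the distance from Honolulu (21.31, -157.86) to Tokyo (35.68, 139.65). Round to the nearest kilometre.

6209 km

Δλ = 139.65 − -157.86 = 297.51°; wrapped into (−180°, 180°]: -62.49°.
Δφ = 35.68 − 21.31 = 14.37°.
a = sin²(Δφ/2) + cos φ₁ · cos φ₂ · sin²(Δλ/2) = 0.219245.
c = 2·atan2(√a, √(1−a)) = 0.97459 rad → d = 6371·c ≈ 6209.10 km.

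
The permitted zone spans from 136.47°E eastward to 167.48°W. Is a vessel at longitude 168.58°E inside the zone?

Yes

Band width going east from +136.47° to -167.48°: ((-167.48 − 136.47) mod 360) = 56.05°.
Offset of +168.58° east of the west edge: ((168.58 − 136.47) mod 360) = 32.11°.
32.11° ≤ 56.05° ⇒ inside.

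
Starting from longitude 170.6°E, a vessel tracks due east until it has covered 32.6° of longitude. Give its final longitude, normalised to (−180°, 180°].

156.8°W

Start at +170.6°; shift +32.6° → +203.2°.
+203.2° lies outside (−180°, 180°]; subtract 360° → -156.8°.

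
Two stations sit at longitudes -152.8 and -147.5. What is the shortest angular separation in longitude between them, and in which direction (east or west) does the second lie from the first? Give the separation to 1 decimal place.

5.3° east

Raw difference: -147.5 − -152.8 = 5.3°.
Normalise into (−180°, 180°]: 5.3° stays 5.3°.
Positive ⇒ the second point lies to the east; separation 5.3°.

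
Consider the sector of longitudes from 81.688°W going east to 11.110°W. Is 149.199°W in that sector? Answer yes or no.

No

Band width going east from -81.688° to -11.110°: ((-11.110 − -81.688) mod 360) = 70.578°.
Offset of -149.199° east of the west edge: ((-149.199 − -81.688) mod 360) = 292.489°.
292.489° > 70.578° ⇒ outside.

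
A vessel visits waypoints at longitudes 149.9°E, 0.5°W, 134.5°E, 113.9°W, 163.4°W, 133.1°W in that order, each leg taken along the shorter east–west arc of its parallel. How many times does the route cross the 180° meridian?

Leg 1: +149.9° → -0.5°, shortest Δλ = -150.4° (west) — does not cross 180°.
Leg 2: -0.5° → +134.5°, shortest Δλ = 135.0° (east) — does not cross 180°.
Leg 3: +134.5° → -113.9°, shortest Δλ = 111.6° (east) — crosses 180°.
Leg 4: -113.9° → -163.4°, shortest Δλ = -49.5° (west) — does not cross 180°.
Leg 5: -163.4° → -133.1°, shortest Δλ = 30.3° (east) — does not cross 180°.
Total crossings: 1.

1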